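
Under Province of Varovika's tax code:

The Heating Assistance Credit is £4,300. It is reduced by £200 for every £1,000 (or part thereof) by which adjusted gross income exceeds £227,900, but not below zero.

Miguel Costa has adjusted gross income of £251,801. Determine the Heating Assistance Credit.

£0

Heating Assistance Credit: income exceeds £227,900 by £23,901 → 24 increments × £200 = £4,800 ≥ base, so the credit is £0.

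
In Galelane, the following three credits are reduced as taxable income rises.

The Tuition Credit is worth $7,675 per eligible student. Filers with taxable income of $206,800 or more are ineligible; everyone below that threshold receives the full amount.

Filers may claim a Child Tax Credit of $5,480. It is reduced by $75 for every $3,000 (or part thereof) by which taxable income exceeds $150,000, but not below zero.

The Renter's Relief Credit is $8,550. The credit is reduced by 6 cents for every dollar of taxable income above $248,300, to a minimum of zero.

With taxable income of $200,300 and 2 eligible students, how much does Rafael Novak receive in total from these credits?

Tuition Credit: base = 2 × $7,675 = $15,350. $200,300 is below the $206,800 cutoff, so the full $15,350 applies.
Child Tax Credit: income exceeds $150,000 by $50,300, which is 17 full-or-partial $3,000 increments; reduction = 17 × $75 = $1,275, leaving $4,205.
Renter's Relief Credit: $200,300 is at or below the $248,300 threshold, so the full $8,550 applies.
Total: $15,350 + $4,205 + $8,550 = $28,105.

$28,105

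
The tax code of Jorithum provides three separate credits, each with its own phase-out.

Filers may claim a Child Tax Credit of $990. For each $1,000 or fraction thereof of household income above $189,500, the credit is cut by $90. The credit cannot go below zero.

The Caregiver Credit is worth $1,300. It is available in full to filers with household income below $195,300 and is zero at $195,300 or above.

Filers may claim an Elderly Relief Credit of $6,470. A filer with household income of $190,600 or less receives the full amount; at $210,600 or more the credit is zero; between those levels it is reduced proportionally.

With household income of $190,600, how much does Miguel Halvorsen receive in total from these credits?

$8,580

Child Tax Credit: income exceeds $189,500 by $1,100, which is 2 full-or-partial $1,000 increments; reduction = 2 × $90 = $180, leaving $810.
Caregiver Credit: $190,600 is below the $195,300 cutoff, so the full $1,300 applies.
Elderly Relief Credit: $190,600 is at or below the $190,600 threshold, so the full $6,470 applies.
Total: $810 + $1,300 + $6,470 = $8,580.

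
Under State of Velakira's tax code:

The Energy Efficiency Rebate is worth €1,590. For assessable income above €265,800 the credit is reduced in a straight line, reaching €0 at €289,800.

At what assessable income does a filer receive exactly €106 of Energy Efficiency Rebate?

€288,200

€106 is 106/1,590 of the full €1,590, so 1,484/1,590 of the €24,000 range has been used: income = €265,800 + €24,000 × 1,484/1,590 = €288,200.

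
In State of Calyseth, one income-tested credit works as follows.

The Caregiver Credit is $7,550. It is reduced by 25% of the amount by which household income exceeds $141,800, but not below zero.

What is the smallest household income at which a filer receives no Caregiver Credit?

$172,000

The credit falls by 25% of each dollar above $141,800, so it reaches zero when the excess is $7,550 / 25% = $30,200: income = $141,800 + $30,200 = $172,000.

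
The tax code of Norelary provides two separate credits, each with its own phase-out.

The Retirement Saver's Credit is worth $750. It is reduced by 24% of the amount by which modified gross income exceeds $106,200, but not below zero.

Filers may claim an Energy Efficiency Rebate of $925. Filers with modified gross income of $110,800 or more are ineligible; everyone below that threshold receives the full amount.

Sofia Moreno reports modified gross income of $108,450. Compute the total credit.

$1,135

Retirement Saver's Credit: 24% of the $2,250 excess over $106,200 is $540; credit = $750 − $540 = $210.
Energy Efficiency Rebate: $108,450 is below the $110,800 cutoff, so the full $925 applies.
Total: $210 + $925 = $1,135.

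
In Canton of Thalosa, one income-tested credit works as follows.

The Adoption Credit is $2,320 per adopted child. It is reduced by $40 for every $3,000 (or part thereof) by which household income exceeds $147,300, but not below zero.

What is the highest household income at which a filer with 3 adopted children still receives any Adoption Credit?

$666,300

Full credit = 3 × $2,320 = $6,960.
After 173 increments the reduction is 173 × $40 = $6,920, leaving $40; one more increment wipes it out. Increment 173 ends at excess 173 × $3,000 = $519,000, so the highest qualifying income is $147,300 + $519,000 = $666,300.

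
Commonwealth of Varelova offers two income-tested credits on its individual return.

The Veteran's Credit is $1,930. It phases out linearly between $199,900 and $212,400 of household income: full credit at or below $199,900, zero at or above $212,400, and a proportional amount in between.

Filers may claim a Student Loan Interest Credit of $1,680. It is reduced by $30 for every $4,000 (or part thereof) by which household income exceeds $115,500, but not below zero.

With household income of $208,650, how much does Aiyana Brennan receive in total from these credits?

$1,539

Veteran's Credit: $208,650 is $8,750 into a $12,500 phase-out range, leaving 3,750/12,500 of the credit: $1,930 × 3,750/12,500 = $579.
Student Loan Interest Credit: income exceeds $115,500 by $93,150, which is 24 full-or-partial $4,000 increments; reduction = 24 × $30 = $720, leaving $960.
Total: $579 + $960 = $1,539.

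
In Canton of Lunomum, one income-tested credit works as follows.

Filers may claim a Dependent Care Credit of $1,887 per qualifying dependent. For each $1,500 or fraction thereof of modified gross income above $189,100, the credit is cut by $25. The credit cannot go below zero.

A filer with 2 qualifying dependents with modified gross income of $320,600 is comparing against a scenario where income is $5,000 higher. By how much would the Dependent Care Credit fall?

$75

At $320,600 — base = 2 × $1,887 = $3,774. income exceeds $189,100 by $131,500, which is 88 full-or-partial $1,500 increments; reduction = 88 × $25 = $2,200, leaving $1,574.
At $325,600 — base = 2 × $1,887 = $3,774. income exceeds $189,100 by $136,500, which is 91 full-or-partial $1,500 increments; reduction = 91 × $25 = $2,275, leaving $1,499.
Lost: $1,574 − $1,499 = $75.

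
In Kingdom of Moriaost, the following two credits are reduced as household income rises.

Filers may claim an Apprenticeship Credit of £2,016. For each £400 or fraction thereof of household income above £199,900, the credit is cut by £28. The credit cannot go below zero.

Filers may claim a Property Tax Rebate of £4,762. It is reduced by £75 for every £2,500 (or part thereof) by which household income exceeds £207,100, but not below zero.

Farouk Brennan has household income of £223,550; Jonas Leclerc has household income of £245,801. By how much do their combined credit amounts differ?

£1,011

Farouk (£223,550): Apprenticeship Credit: income exceeds £199,900 by £23,650, which is 60 full-or-partial £400 increments; reduction = 60 × £28 = £1,680, leaving £336. Property Tax Rebate: income exceeds £207,100 by £16,450, which is 7 full-or-partial £2,500 increments; reduction = 7 × £75 = £525, leaving £4,237. total £336 + £4,237 = £4,573
Jonas (£245,801): Apprenticeship Credit: income exceeds £199,900 by £45,901 → 115 increments × £28 = £3,220 ≥ base, so the credit is £0. Property Tax Rebate: income exceeds £207,100 by £38,701, which is 16 full-or-partial £2,500 increments; reduction = 16 × £75 = £1,200, leaving £3,562. total £0 + £3,562 = £3,562
Difference: |£4,573 − £3,562| = £1,011.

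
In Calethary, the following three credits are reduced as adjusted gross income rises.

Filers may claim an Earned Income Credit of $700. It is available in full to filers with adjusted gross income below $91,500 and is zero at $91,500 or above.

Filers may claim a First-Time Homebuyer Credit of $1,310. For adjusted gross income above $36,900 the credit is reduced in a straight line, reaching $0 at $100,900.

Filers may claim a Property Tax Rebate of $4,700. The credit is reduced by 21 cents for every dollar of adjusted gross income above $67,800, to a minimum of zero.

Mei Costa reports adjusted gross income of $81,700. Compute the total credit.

$2,874

Earned Income Credit: $81,700 is below the $91,500 cutoff, so the full $700 applies.
First-Time Homebuyer Credit: $81,700 is $44,800 into a $64,000 phase-out range, leaving 19,200/64,000 of the credit: $1,310 × 19,200/64,000 = $393.
Property Tax Rebate: 21% of the $13,900 excess over $67,800 is $2,919; credit = $4,700 − $2,919 = $1,781.
Total: $700 + $393 + $1,781 = $2,874.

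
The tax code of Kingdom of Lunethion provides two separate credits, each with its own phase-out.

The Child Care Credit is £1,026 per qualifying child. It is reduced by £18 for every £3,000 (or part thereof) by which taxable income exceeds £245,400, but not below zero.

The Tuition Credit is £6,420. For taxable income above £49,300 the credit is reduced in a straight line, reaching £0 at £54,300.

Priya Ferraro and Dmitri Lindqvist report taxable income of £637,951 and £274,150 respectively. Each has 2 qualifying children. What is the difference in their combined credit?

£1,872

Priya (£637,951): Child Care Credit: base = 2 × £1,026 = £2,052. income exceeds £245,400 by £392,551 → 131 increments × £18 = £2,358 ≥ base, so the credit is £0. Tuition Credit: £637,951 is at or above £54,300, so the credit is £0. total £0 + £0 = £0
Dmitri (£274,150): Child Care Credit: base = 2 × £1,026 = £2,052. income exceeds £245,400 by £28,750, which is 10 full-or-partial £3,000 increments; reduction = 10 × £18 = £180, leaving £1,872. Tuition Credit: £274,150 is at or above £54,300, so the credit is £0. total £1,872 + £0 = £1,872
Difference: |£0 − £1,872| = £1,872.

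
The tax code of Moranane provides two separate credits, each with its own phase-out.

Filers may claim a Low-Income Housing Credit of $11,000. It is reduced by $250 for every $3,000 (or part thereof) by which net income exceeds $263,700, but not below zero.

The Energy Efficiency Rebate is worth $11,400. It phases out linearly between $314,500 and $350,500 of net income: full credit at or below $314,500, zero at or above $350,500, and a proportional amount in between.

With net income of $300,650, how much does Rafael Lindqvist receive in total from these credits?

Low-Income Housing Credit: income exceeds $263,700 by $36,950, which is 13 full-or-partial $3,000 increments; reduction = 13 × $250 = $3,250, leaving $7,750.
Energy Efficiency Rebate: $300,650 is at or below the $314,500 threshold, so the full $11,400 applies.
Total: $7,750 + $11,400 = $19,150.

$19,150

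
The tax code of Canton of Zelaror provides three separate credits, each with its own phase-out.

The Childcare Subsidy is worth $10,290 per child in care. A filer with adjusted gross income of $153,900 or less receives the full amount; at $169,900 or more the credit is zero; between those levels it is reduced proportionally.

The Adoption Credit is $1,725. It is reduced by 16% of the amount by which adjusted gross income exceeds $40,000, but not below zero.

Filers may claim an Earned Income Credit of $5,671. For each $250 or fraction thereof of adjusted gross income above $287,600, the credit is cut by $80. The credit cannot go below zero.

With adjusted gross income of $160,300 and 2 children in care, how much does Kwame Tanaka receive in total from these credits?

Childcare Subsidy: base = 2 × $10,290 = $20,580. $160,300 is $6,400 into a $16,000 phase-out range, leaving 9,600/16,000 of the credit: $20,580 × 9,600/16,000 = $12,348.
Adoption Credit: 16% of the $120,300 excess over $40,000 is $19,248 ≥ base, so the credit is $0.
Earned Income Credit: $160,300 is at or below the $287,600 threshold, so the full $5,671 applies.
Total: $12,348 + $0 + $5,671 = $18,019.

$18,019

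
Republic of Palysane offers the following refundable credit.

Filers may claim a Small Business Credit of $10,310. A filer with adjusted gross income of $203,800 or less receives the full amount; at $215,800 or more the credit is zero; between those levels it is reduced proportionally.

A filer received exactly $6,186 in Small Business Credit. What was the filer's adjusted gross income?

$6,186 is 6,186/10,310 of the full $10,310, so 4,124/10,310 of the $12,000 range has been used: income = $203,800 + $12,000 × 4,124/10,310 = $208,600.

$208,600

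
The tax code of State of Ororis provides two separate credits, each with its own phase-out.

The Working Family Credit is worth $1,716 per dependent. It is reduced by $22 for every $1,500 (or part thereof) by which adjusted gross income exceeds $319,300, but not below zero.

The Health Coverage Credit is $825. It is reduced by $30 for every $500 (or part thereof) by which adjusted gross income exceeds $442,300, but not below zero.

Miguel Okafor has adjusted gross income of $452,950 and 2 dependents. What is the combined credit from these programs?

Working Family Credit: base = 2 × $1,716 = $3,432. income exceeds $319,300 by $133,650, which is 90 full-or-partial $1,500 increments; reduction = 90 × $22 = $1,980, leaving $1,452.
Health Coverage Credit: income exceeds $442,300 by $10,650, which is 22 full-or-partial $500 increments; reduction = 22 × $30 = $660, leaving $165.
Total: $1,452 + $165 = $1,617.

$1,617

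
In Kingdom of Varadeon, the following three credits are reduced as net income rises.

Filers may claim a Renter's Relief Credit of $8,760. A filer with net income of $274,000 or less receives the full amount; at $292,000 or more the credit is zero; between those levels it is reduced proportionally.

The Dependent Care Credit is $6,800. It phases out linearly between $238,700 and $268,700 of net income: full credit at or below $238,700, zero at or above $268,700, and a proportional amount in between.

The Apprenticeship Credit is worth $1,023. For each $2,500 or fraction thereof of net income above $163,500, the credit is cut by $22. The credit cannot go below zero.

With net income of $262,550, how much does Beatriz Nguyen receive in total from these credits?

$10,297

Renter's Relief Credit: $262,550 is at or below the $274,000 threshold, so the full $8,760 applies.
Dependent Care Credit: $262,550 is $23,850 into a $30,000 phase-out range, leaving 6,150/30,000 of the credit: $6,800 × 6,150/30,000 = $1,394.
Apprenticeship Credit: income exceeds $163,500 by $99,050, which is 40 full-or-partial $2,500 increments; reduction = 40 × $22 = $880, leaving $143.
Total: $8,760 + $1,394 + $143 = $10,297.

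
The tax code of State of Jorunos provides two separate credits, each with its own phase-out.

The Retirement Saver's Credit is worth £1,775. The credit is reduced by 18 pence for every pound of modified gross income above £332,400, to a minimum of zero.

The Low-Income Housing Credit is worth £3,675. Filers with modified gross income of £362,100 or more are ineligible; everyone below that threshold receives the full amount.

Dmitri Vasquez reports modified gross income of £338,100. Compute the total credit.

Retirement Saver's Credit: 18% of the £5,700 excess over £332,400 is £1,026; credit = £1,775 − £1,026 = £749.
Low-Income Housing Credit: £338,100 is below the £362,100 cutoff, so the full £3,675 applies.
Total: £749 + £3,675 = £4,424.

£4,424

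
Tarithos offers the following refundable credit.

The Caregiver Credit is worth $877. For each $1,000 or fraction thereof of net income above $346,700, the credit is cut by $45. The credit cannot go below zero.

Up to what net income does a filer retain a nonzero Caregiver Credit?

After 19 increments the reduction is 19 × $45 = $855, leaving $22; one more increment wipes it out. Increment 19 ends at excess 19 × $1,000 = $19,000, so the highest qualifying income is $346,700 + $19,000 = $365,700.

$365,700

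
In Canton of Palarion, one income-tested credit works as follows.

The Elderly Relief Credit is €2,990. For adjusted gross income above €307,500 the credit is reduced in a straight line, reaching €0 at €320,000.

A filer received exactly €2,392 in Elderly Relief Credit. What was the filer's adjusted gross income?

€310,000

€2,392 is 2,392/2,990 of the full €2,990, so 598/2,990 of the €12,500 range has been used: income = €307,500 + €12,500 × 598/2,990 = €310,000.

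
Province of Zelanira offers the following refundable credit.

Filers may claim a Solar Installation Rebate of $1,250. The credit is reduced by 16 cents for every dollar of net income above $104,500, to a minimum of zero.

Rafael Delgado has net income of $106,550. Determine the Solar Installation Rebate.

Solar Installation Rebate: 16% of the $2,050 excess over $104,500 is $328; credit = $1,250 − $328 = $922.

$922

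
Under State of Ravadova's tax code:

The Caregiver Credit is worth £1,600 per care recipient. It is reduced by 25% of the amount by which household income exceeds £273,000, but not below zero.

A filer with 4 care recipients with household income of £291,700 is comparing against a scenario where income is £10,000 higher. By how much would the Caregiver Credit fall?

£1,725

At £291,700 — base = 4 × £1,600 = £6,400. 25% of the £18,700 excess over £273,000 is £4,675; credit = £6,400 − £4,675 = £1,725.
At £301,700 — base = 4 × £1,600 = £6,400. 25% of the £28,700 excess over £273,000 is £7,175 ≥ base, so the credit is £0.
Lost: £1,725 − £0 = £1,725.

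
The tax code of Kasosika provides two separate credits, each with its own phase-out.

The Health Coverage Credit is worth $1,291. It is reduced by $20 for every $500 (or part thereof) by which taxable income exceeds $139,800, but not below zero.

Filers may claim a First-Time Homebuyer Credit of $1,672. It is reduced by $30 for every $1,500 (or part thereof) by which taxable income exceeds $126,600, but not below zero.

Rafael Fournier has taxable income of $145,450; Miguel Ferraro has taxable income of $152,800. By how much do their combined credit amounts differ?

$430

Rafael ($145,450): Health Coverage Credit: income exceeds $139,800 by $5,650, which is 12 full-or-partial $500 increments; reduction = 12 × $20 = $240, leaving $1,051. First-Time Homebuyer Credit: income exceeds $126,600 by $18,850, which is 13 full-or-partial $1,500 increments; reduction = 13 × $30 = $390, leaving $1,282. total $1,051 + $1,282 = $2,333
Miguel ($152,800): Health Coverage Credit: income exceeds $139,800 by $13,000, which is 26 full-or-partial $500 increments; reduction = 26 × $20 = $520, leaving $771. First-Time Homebuyer Credit: income exceeds $126,600 by $26,200, which is 18 full-or-partial $1,500 increments; reduction = 18 × $30 = $540, leaving $1,132. total $771 + $1,132 = $1,903
Difference: |$2,333 − $1,903| = $430.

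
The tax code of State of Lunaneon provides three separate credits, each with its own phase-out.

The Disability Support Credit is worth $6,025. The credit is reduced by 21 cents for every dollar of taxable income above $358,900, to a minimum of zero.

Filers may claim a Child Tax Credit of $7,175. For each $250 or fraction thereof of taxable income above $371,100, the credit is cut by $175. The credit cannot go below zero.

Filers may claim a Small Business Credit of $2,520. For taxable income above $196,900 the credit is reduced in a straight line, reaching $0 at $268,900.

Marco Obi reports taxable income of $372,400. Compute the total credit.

$9,315

Disability Support Credit: 21% of the $13,500 excess over $358,900 is $2,835; credit = $6,025 − $2,835 = $3,190.
Child Tax Credit: income exceeds $371,100 by $1,300, which is 6 full-or-partial $250 increments; reduction = 6 × $175 = $1,050, leaving $6,125.
Small Business Credit: $372,400 is at or above $268,900, so the credit is $0.
Total: $3,190 + $6,125 + $0 = $9,315.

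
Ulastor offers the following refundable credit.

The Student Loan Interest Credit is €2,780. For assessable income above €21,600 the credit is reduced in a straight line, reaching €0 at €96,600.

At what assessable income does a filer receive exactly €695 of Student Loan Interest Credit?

€695 is 695/2,780 of the full €2,780, so 2,085/2,780 of the €75,000 range has been used: income = €21,600 + €75,000 × 2,085/2,780 = €77,850.

€77,850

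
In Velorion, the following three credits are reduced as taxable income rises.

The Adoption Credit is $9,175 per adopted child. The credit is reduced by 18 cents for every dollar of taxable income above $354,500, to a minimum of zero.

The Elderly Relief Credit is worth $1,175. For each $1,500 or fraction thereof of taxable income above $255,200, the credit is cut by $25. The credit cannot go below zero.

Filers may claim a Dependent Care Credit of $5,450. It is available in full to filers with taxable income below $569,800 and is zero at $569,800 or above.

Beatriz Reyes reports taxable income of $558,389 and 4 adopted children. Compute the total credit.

$5,450

Adoption Credit: base = 4 × $9,175 = $36,700. 18% of the $203,889 excess over $354,500 is $36,700.02 ≥ base, so the credit is $0.
Elderly Relief Credit: income exceeds $255,200 by $303,189 → 203 increments × $25 = $5,075 ≥ base, so the credit is $0.
Dependent Care Credit: $558,389 is below the $569,800 cutoff, so the full $5,450 applies.
Total: $0 + $0 + $5,450 = $5,450.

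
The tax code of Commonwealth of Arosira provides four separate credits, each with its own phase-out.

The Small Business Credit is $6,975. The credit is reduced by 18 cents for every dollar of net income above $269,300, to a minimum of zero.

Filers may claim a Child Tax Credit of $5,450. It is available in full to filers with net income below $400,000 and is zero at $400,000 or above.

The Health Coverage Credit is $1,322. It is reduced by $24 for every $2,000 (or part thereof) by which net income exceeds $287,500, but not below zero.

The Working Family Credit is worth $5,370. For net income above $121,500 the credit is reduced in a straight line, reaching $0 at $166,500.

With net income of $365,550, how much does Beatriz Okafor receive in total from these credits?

Small Business Credit: 18% of the $96,250 excess over $269,300 is $17,325 ≥ base, so the credit is $0.
Child Tax Credit: $365,550 is below the $400,000 cutoff, so the full $5,450 applies.
Health Coverage Credit: income exceeds $287,500 by $78,050, which is 40 full-or-partial $2,000 increments; reduction = 40 × $24 = $960, leaving $362.
Working Family Credit: $365,550 is at or above $166,500, so the credit is $0.
Total: $0 + $5,450 + $362 + $0 = $5,812.

$5,812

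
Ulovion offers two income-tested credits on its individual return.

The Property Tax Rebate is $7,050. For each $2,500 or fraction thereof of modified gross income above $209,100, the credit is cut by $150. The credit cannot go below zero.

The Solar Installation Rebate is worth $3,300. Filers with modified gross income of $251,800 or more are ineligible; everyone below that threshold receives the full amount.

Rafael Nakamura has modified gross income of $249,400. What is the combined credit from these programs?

$7,800

Property Tax Rebate: income exceeds $209,100 by $40,300, which is 17 full-or-partial $2,500 increments; reduction = 17 × $150 = $2,550, leaving $4,500.
Solar Installation Rebate: $249,400 is below the $251,800 cutoff, so the full $3,300 applies.
Total: $4,500 + $3,300 = $7,800.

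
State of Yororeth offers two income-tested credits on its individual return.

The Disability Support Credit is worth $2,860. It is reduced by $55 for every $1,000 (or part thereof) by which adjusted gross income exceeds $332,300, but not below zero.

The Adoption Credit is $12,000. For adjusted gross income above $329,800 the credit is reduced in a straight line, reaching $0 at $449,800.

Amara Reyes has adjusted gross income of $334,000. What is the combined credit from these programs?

Disability Support Credit: income exceeds $332,300 by $1,700, which is 2 full-or-partial $1,000 increments; reduction = 2 × $55 = $110, leaving $2,750.
Adoption Credit: $334,000 is $4,200 into a $120,000 phase-out range, leaving 115,800/120,000 of the credit: $12,000 × 115,800/120,000 = $11,580.
Total: $2,750 + $11,580 = $14,330.

$14,330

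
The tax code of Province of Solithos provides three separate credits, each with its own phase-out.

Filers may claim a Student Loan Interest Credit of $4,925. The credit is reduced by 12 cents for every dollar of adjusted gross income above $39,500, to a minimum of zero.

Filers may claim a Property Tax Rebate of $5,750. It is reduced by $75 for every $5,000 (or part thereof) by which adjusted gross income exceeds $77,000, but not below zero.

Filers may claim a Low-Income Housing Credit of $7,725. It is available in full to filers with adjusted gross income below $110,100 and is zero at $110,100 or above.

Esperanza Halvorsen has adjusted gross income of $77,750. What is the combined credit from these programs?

Student Loan Interest Credit: 12% of the $38,250 excess over $39,500 is $4,590; credit = $4,925 − $4,590 = $335.
Property Tax Rebate: income exceeds $77,000 by $750, which is 1 full-or-partial $5,000 increment; reduction = 1 × $75 = $75, leaving $5,675.
Low-Income Housing Credit: $77,750 is below the $110,100 cutoff, so the full $7,725 applies.
Total: $335 + $5,675 + $7,725 = $13,735.

$13,735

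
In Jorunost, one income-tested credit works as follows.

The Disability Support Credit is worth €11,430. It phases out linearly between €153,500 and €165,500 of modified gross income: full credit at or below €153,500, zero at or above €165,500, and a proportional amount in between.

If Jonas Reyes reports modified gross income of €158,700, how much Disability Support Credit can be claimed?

Disability Support Credit: €158,700 is €5,200 into a €12,000 phase-out range, leaving 6,800/12,000 of the credit: €11,430 × 6,800/12,000 = €6,477.

€6,477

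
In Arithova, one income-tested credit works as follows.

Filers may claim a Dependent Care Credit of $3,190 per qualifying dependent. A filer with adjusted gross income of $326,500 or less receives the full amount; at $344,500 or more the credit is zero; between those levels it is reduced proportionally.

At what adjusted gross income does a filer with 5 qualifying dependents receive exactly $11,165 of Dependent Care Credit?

Full credit = 5 × $3,190 = $15,950.
$11,165 is 11,165/15,950 of the full $15,950, so 4,785/15,950 of the $18,000 range has been used: income = $326,500 + $18,000 × 4,785/15,950 = $331,900.

$331,900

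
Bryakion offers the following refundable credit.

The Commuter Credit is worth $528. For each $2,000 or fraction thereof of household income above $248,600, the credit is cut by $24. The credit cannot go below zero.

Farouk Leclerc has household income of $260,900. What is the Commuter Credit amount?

$360

Commuter Credit: income exceeds $248,600 by $12,300, which is 7 full-or-partial $2,000 increments; reduction = 7 × $24 = $168, leaving $360.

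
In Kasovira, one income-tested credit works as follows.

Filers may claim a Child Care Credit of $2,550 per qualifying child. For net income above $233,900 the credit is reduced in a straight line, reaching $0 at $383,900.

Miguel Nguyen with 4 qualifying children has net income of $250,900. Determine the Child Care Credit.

$9,044

Child Care Credit: base = 4 × $2,550 = $10,200. $250,900 is $17,000 into a $150,000 phase-out range, leaving 133,000/150,000 of the credit: $10,200 × 133,000/150,000 = $9,044.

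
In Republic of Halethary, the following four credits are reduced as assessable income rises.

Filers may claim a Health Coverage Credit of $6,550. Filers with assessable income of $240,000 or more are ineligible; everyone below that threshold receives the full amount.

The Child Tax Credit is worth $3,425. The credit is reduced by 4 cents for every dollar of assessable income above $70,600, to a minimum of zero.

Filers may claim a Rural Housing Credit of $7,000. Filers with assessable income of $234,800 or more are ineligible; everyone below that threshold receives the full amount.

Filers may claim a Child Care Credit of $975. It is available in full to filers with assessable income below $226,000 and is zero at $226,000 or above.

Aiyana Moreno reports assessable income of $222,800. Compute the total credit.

Health Coverage Credit: $222,800 is below the $240,000 cutoff, so the full $6,550 applies.
Child Tax Credit: 4% of the $152,200 excess over $70,600 is $6,088 ≥ base, so the credit is $0.
Rural Housing Credit: $222,800 is below the $234,800 cutoff, so the full $7,000 applies.
Child Care Credit: $222,800 is below the $226,000 cutoff, so the full $975 applies.
Total: $6,550 + $0 + $7,000 + $975 = $14,525.

$14,525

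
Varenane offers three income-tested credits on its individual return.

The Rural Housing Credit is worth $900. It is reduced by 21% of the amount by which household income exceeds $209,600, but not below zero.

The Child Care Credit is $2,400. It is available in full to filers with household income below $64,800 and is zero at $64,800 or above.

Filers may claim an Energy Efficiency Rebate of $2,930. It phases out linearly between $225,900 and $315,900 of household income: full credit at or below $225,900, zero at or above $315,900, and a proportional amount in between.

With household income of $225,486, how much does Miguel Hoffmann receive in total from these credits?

$2,930

Rural Housing Credit: 21% of the $15,886 excess over $209,600 is $3,336.06 ≥ base, so the credit is $0.
Child Care Credit: $225,486 meets or exceeds the $64,800 cutoff, so the credit is $0.
Energy Efficiency Rebate: $225,486 is at or below the $225,900 threshold, so the full $2,930 applies.
Total: $0 + $0 + $2,930 = $2,930.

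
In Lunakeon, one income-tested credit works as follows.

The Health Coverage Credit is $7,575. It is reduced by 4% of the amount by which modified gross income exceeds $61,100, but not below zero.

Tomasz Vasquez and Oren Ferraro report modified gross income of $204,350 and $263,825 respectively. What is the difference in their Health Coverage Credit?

$1,845

Tomasz ($204,350): Health Coverage Credit: 4% of the $143,250 excess over $61,100 is $5,730; credit = $7,575 − $5,730 = $1,845.
Oren ($263,825): Health Coverage Credit: 4% of the $202,725 excess over $61,100 is $8,109 ≥ base, so the credit is $0.
Difference: |$1,845 − $0| = $1,845.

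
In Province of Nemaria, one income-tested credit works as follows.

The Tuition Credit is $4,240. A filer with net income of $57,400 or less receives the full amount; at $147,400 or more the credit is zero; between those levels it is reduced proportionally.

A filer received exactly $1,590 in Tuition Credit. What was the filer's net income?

$1,590 is 1,590/4,240 of the full $4,240, so 2,650/4,240 of the $90,000 range has been used: income = $57,400 + $90,000 × 2,650/4,240 = $113,650.

$113,650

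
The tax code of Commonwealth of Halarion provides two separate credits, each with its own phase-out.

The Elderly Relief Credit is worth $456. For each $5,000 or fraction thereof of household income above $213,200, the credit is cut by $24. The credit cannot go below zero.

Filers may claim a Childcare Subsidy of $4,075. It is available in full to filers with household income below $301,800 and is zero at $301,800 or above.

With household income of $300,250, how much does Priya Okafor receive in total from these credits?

$4,099

Elderly Relief Credit: income exceeds $213,200 by $87,050, which is 18 full-or-partial $5,000 increments; reduction = 18 × $24 = $432, leaving $24.
Childcare Subsidy: $300,250 is below the $301,800 cutoff, so the full $4,075 applies.
Total: $24 + $4,075 = $4,099.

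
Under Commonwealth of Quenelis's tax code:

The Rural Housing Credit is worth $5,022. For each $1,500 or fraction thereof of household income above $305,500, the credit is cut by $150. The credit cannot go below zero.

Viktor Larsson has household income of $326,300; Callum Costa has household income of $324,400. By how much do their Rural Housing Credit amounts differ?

Viktor ($326,300): Rural Housing Credit: income exceeds $305,500 by $20,800, which is 14 full-or-partial $1,500 increments; reduction = 14 × $150 = $2,100, leaving $2,922.
Callum ($324,400): Rural Housing Credit: income exceeds $305,500 by $18,900, which is 13 full-or-partial $1,500 increments; reduction = 13 × $150 = $1,950, leaving $3,072.
Difference: |$2,922 − $3,072| = $150.

$150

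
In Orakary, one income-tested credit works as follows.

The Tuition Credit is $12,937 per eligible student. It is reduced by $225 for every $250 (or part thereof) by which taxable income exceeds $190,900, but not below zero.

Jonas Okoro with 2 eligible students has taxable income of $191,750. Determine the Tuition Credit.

Tuition Credit: base = 2 × $12,937 = $25,874. income exceeds $190,900 by $850, which is 4 full-or-partial $250 increments; reduction = 4 × $225 = $900, leaving $24,974.

$24,974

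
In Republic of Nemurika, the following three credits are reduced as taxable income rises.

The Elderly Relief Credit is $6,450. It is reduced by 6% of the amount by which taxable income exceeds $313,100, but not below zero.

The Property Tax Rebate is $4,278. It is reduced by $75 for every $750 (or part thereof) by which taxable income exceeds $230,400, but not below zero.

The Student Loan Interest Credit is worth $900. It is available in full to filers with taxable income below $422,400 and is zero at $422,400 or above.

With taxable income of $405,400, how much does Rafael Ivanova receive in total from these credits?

Elderly Relief Credit: 6% of the $92,300 excess over $313,100 is $5,538; credit = $6,450 − $5,538 = $912.
Property Tax Rebate: income exceeds $230,400 by $175,000 → 234 increments × $75 = $17,550 ≥ base, so the credit is $0.
Student Loan Interest Credit: $405,400 is below the $422,400 cutoff, so the full $900 applies.
Total: $912 + $0 + $900 = $1,812.

$1,812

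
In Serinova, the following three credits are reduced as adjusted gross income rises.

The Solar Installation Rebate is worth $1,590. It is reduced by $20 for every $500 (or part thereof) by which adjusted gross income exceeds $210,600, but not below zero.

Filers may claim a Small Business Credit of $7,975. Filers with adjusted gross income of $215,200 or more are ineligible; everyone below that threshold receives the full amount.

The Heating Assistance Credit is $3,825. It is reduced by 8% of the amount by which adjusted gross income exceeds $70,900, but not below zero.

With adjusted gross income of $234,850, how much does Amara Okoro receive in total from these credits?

Solar Installation Rebate: income exceeds $210,600 by $24,250, which is 49 full-or-partial $500 increments; reduction = 49 × $20 = $980, leaving $610.
Small Business Credit: $234,850 meets or exceeds the $215,200 cutoff, so the credit is $0.
Heating Assistance Credit: 8% of the $163,950 excess over $70,900 is $13,116 ≥ base, so the credit is $0.
Total: $610 + $0 + $0 = $610.

$610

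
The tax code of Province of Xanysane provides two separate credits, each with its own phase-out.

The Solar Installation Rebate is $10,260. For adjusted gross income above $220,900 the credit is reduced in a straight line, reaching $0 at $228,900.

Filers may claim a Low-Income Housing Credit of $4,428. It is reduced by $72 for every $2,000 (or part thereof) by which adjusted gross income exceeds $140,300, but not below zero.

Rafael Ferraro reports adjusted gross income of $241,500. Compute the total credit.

$756

Solar Installation Rebate: $241,500 is at or above $228,900, so the credit is $0.
Low-Income Housing Credit: income exceeds $140,300 by $101,200, which is 51 full-or-partial $2,000 increments; reduction = 51 × $72 = $3,672, leaving $756.
Total: $0 + $756 = $756.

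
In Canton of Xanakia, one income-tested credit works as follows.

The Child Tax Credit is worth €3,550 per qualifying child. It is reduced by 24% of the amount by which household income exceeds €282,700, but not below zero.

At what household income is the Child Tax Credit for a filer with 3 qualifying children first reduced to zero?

€327,075

Full credit = 3 × €3,550 = €10,650.
The credit falls by 24% of each euro above €282,700, so it reaches zero when the excess is €10,650 / 24% = €44,375: income = €282,700 + €44,375 = €327,075.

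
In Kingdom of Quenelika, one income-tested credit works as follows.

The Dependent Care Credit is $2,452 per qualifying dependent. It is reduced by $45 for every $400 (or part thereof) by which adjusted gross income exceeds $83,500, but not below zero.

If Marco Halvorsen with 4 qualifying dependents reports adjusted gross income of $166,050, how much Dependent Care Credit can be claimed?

$493

Dependent Care Credit: base = 4 × $2,452 = $9,808. income exceeds $83,500 by $82,550, which is 207 full-or-partial $400 increments; reduction = 207 × $45 = $9,315, leaving $493.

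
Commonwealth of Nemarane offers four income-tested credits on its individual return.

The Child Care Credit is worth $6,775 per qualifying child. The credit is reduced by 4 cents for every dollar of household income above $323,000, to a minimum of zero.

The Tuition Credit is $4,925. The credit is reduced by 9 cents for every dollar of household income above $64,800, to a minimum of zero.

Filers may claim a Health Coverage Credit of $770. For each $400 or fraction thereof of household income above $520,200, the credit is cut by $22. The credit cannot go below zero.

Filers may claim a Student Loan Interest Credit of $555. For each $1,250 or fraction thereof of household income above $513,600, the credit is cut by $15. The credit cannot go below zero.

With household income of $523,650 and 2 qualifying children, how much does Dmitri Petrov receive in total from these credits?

$6,516

Child Care Credit: base = 2 × $6,775 = $13,550. 4% of the $200,650 excess over $323,000 is $8,026; credit = $13,550 − $8,026 = $5,524.
Tuition Credit: 9% of the $458,850 excess over $64,800 is $41,296.50 ≥ base, so the credit is $0.
Health Coverage Credit: income exceeds $520,200 by $3,450, which is 9 full-or-partial $400 increments; reduction = 9 × $22 = $198, leaving $572.
Student Loan Interest Credit: income exceeds $513,600 by $10,050, which is 9 full-or-partial $1,250 increments; reduction = 9 × $15 = $135, leaving $420.
Total: $5,524 + $0 + $572 + $420 = $6,516.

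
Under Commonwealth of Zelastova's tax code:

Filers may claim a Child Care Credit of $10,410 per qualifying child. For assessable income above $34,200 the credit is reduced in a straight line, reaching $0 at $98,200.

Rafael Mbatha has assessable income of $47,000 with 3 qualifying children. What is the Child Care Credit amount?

$24,984

Child Care Credit: base = 3 × $10,410 = $31,230. $47,000 is $12,800 into a $64,000 phase-out range, leaving 51,200/64,000 of the credit: $31,230 × 51,200/64,000 = $24,984.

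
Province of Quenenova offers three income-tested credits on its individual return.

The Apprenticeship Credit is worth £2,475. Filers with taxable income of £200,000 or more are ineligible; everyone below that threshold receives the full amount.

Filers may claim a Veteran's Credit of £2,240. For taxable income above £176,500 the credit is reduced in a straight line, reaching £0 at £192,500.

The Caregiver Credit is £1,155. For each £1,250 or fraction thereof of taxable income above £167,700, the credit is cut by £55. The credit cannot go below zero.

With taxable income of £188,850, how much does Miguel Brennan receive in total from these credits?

Apprenticeship Credit: £188,850 is below the £200,000 cutoff, so the full £2,475 applies.
Veteran's Credit: £188,850 is £12,350 into a £16,000 phase-out range, leaving 3,650/16,000 of the credit: £2,240 × 3,650/16,000 = £511.
Caregiver Credit: income exceeds £167,700 by £21,150, which is 17 full-or-partial £1,250 increments; reduction = 17 × £55 = £935, leaving £220.
Total: £2,475 + £511 + £220 = £3,206.

£3,206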